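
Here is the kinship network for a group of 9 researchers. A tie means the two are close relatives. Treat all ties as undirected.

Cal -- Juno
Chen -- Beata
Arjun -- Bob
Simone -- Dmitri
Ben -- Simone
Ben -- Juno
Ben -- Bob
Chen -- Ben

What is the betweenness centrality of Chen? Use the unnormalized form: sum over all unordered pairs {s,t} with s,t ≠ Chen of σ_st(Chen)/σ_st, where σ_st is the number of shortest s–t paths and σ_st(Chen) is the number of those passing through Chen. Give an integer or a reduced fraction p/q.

Pairs whose geodesics pass through Chen — Bob–Beata: 1; Simone–Beata: 1; Ben–Beata: 1; Juno–Beata: 1; Cal–Beata: 1; Arjun–Beata: 1; Beata–Dmitri: 1.
All other pairs contribute 0.
Summing the contributions gives betweenness(Chen) = 7.

7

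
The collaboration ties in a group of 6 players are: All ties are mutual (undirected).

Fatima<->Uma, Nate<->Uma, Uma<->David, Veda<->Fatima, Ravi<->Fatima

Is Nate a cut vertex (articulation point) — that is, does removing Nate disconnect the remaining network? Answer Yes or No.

No

Even without Nate, every remaining node can still reach every other (the residual graph is connected), so Nate is not a cut vertex.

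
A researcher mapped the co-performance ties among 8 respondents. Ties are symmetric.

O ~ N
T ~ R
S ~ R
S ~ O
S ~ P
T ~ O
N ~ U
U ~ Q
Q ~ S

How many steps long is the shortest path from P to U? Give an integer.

One shortest route is P – S – Q – U, which uses 3 edges, and at distance 2 from P we only reach {O, Q, R}, which does not include U. So d(P,U) = 3.

3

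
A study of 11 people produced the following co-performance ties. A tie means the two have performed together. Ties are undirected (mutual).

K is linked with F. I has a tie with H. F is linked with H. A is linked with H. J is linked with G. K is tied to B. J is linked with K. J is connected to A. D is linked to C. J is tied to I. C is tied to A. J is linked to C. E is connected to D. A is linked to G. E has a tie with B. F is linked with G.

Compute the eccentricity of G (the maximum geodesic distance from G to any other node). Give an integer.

Distances from G: A:1, B:3, C:2, D:3, E:4, F:1, H:2, I:2, J:1, K:2.
The largest is 4 (to E), so the eccentricity of G is 4.

4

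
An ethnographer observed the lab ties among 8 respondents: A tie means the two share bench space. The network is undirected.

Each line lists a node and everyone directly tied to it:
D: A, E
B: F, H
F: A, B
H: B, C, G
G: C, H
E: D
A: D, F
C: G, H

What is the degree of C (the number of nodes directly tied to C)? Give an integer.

2

C is directly tied to G and H. That is 2 neighbors, so the degree of C is 2.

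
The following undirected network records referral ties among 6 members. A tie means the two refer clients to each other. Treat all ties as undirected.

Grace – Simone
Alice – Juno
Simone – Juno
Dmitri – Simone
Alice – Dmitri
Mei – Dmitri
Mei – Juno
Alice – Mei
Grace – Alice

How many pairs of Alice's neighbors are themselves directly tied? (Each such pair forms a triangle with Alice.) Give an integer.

Alice's neighbors: Dmitri, Grace, Juno, and Mei.
Neighbor pairs that are themselves tied: Alice–Dmitri–Mei; Alice–Juno–Mei. Each forms one triangle with Alice, for 2 in total.

2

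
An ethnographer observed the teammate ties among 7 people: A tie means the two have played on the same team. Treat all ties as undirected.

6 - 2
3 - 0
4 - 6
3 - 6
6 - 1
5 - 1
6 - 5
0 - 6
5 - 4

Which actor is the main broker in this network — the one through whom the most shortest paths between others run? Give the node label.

6

Unnormalized betweenness of each node: 0:0, 1:0, 2:0, 3:0, 4:0, 5:1/2, 6:23/2.
6 has the largest value, 23/2, making it the main broker — the node through which the most shortest paths run.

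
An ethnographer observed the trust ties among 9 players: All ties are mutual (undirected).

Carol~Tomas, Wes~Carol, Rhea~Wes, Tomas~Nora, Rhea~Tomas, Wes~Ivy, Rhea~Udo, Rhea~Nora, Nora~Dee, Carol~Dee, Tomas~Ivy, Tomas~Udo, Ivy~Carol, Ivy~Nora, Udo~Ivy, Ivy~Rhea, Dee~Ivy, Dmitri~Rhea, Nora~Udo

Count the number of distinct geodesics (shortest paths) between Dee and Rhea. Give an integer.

2

The shortest distance is 2. The length-2 paths are: Dee–Nora–Rhea; Dee–Ivy–Rhea.
That gives 2 distinct shortest paths.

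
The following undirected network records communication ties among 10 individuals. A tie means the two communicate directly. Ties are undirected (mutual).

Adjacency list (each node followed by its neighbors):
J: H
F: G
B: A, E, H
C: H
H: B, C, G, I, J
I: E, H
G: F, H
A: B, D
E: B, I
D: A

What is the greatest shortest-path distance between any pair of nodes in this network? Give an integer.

Eccentricity of each node (its greatest distance to any other): A:4, B:3, C:4, D:5, E:4, F:5, G:4, H:3, I:4, J:4.
The maximum eccentricity is 5, realized for instance by the pair D–F via D – A – B – H – G – F. So the diameter is 5.

5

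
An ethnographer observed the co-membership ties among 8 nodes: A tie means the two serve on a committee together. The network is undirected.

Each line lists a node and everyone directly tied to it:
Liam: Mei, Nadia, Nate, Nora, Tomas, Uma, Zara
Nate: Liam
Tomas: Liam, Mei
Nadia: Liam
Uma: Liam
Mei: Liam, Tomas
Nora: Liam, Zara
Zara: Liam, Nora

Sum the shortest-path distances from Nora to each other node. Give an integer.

Distances from Nora: Liam:1, Mei:2, Nadia:2, Nate:2, Tomas:2, Uma:2, Zara:1.
Sum = 1 + 2 + 2 + 2 + 2 + 2 + 1 = 12.

12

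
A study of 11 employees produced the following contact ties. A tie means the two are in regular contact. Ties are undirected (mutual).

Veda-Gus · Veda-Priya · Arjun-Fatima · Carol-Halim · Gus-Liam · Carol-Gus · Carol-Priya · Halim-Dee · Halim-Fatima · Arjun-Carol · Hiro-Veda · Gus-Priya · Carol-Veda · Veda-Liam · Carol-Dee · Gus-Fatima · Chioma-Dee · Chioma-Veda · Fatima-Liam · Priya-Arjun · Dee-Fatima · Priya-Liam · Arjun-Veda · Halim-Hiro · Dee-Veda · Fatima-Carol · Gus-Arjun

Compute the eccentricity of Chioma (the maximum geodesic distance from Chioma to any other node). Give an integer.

2

Distances from Chioma: Arjun:2, Carol:2, Dee:1, Fatima:2, Gus:2, Halim:2, Hiro:2, Liam:2, Priya:2, Veda:1.
The largest is 2 (to Halim, Fatima, Carol, Priya, Gus, Liam, Arjun, and Hiro), so the eccentricity of Chioma is 2.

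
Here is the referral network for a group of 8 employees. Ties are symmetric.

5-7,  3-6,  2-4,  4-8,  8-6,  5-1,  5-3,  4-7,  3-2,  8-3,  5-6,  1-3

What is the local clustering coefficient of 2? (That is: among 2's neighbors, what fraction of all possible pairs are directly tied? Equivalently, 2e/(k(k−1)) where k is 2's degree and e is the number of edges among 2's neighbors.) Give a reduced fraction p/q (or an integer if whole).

2's neighbors: 3 and 4 (k = 2).
Possible neighbor pairs: C(2,2) = 1. Edges among them: none → e = 0.
Clustering(2) = 0/1.

0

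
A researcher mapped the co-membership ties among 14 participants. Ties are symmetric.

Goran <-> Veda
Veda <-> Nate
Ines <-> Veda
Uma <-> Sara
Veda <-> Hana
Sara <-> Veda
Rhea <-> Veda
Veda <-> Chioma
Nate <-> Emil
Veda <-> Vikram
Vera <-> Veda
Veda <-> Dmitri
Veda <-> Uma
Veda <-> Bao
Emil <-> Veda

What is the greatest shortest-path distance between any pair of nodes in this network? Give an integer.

2

Eccentricity of each node (its greatest distance to any other): Bao:2, Chioma:2, Dmitri:2, Emil:2, Goran:2, Hana:2, Ines:2, Nate:2, Rhea:2, Sara:2, Uma:2, Veda:1, Vera:2, Vikram:2.
The maximum eccentricity is 2, realized for instance by the pair Chioma–Vera via Chioma – Veda – Vera. So the diameter is 2.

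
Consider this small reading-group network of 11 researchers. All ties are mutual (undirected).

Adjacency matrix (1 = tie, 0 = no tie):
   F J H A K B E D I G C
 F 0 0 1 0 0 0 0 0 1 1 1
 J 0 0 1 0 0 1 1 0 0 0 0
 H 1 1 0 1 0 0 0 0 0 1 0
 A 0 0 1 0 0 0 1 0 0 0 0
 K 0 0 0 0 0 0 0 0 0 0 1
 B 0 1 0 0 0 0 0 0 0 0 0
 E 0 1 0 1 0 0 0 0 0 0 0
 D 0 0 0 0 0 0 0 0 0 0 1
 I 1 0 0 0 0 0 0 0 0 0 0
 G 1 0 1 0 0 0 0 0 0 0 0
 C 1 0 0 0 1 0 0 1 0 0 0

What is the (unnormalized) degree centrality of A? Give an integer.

2

A is directly tied to E and H. That is 2 neighbors, so the degree of A is 2.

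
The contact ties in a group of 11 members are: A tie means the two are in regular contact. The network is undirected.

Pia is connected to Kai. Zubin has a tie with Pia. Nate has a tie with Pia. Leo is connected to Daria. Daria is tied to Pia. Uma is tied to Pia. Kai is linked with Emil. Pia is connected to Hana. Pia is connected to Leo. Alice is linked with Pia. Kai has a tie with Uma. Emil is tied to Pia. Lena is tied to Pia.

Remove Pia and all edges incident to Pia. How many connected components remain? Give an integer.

Without Pia, the remaining ties split the others into: {Zubin}; {Emil, Kai, Uma}; {Lena}; {Daria, Leo}; {Nate}; {Alice}; {Hana}.
That's 7 separate components.

7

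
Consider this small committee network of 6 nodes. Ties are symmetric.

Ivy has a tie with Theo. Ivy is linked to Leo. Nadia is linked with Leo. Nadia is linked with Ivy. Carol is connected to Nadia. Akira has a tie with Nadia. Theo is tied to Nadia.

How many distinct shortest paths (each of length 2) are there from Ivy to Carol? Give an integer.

1

The shortest distance is 2, and the only length-2 path is Ivy–Nadia–Carol. So there is exactly 1 shortest path.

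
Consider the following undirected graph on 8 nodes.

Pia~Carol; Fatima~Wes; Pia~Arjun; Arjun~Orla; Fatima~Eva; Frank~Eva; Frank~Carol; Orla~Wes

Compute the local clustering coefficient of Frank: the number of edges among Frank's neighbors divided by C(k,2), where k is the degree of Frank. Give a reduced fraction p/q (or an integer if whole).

Frank's neighbors: Carol and Eva (k = 2).
Possible neighbor pairs: C(2,2) = 1. Edges among them: none → e = 0.
Clustering(Frank) = 0/1.

0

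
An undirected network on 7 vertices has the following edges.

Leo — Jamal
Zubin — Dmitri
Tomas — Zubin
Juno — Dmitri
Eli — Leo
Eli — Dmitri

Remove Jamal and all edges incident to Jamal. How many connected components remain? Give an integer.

Jamal's neighbors (Leo) remain reachable from one another through other ties, so the rest of the network stays in one piece.

1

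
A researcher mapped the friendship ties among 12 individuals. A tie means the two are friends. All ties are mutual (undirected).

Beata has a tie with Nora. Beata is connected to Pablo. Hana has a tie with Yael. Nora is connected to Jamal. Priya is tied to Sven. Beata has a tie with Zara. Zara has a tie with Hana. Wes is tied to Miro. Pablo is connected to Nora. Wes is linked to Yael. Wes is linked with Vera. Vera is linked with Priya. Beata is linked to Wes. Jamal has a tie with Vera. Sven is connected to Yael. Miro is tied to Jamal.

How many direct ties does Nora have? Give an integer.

Nora is directly tied to Beata, Jamal, and Pablo. That is 3 neighbors, so the degree of Nora is 3.

3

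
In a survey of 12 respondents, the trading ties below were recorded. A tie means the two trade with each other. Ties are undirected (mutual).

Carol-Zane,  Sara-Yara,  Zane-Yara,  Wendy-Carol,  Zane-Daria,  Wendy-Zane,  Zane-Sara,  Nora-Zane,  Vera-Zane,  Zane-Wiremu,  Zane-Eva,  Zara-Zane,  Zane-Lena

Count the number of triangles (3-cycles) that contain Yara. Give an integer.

Yara's neighbors: Sara and Zane.
Neighbor pairs that are themselves tied: Yara–Sara–Zane. Each forms one triangle with Yara, for 1 in total.

1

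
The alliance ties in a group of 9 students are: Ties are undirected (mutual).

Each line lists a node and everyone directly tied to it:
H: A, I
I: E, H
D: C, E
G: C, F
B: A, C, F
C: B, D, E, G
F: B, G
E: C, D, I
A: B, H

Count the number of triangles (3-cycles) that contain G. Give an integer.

G's neighbors are C and F, but none of them are tied to each other, so no triangle contains G.

0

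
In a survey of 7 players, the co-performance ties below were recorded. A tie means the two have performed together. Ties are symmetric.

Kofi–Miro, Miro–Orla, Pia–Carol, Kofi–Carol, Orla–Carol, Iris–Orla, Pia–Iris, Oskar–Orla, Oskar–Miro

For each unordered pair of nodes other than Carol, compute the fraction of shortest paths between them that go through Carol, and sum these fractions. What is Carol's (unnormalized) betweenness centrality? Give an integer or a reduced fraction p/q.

23/6

Pairs whose geodesics pass through Carol — Iris–Kofi: 2/3; Pia–Kofi: 1; Pia–Miro: 2/3; Pia–Oskar: 1/2; Pia–Orla: 1/2; Kofi–Orla: 1/2.
All other pairs contribute 0.
Summing the contributions gives betweenness(Carol) = 23/6.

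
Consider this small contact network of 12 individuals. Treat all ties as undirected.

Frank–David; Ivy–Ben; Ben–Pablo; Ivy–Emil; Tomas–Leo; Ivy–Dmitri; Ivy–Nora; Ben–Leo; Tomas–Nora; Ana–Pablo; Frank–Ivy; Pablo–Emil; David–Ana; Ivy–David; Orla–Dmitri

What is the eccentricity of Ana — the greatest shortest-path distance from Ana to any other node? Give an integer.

4

Distances from Ana: Ben:2, David:1, Dmitri:3, Emil:2, Frank:2, Ivy:2, Leo:3, Nora:3, Orla:4, Pablo:1, Tomas:4.
The largest is 4 (to Tomas and Orla), so the eccentricity of Ana is 4.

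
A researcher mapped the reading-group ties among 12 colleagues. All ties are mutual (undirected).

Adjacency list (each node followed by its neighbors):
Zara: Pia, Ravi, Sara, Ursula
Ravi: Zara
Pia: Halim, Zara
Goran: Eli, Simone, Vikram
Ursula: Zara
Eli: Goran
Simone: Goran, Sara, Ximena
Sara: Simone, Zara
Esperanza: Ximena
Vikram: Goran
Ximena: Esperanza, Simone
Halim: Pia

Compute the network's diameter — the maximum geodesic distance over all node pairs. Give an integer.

6

Eccentricity of each node (its greatest distance to any other): Eli:6, Esperanza:6, Goran:5, Halim:6, Pia:5, Ravi:5, Sara:3, Simone:4, Ursula:5, Vikram:6, Ximena:5, Zara:4.
The maximum eccentricity is 6, realized for instance by the pair Halim–Esperanza via Halim – Pia – Zara – Sara – Simone – Ximena – Esperanza. So the diameter is 6.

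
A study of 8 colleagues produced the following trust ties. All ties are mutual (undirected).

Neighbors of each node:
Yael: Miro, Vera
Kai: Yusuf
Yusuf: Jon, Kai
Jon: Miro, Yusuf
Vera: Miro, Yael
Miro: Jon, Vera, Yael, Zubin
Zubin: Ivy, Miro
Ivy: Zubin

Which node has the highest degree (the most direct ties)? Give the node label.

Miro

Degrees — Ivy:1, Jon:2, Kai:1, Miro:4, Vera:2, Yael:2, Yusuf:2, Zubin:2.
The maximum is 4, attained only by Miro.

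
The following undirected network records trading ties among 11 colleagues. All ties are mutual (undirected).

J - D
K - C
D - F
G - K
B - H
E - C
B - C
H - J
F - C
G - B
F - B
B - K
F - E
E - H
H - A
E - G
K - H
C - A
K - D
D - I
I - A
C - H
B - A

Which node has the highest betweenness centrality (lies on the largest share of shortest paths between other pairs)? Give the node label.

H

Unnormalized betweenness of each node: A:25/6, B:53/12, C:35/12, D:71/12, E:7/4, F:31/12, G:7/12, H:7, I:1, J:1/2, K:25/6.
H has the largest value, 7, making it the main broker — the node through which the most shortest paths run.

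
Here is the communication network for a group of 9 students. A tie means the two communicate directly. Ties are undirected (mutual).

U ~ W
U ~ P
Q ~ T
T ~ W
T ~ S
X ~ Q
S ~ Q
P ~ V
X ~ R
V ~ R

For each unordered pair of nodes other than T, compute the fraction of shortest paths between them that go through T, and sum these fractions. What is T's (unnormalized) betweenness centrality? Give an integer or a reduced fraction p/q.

Pairs whose geodesics pass through T — X–W: 1; X–U: 1/2; Q–W: 1; Q–U: 1; Q–P: 1/2; S–W: 1; S–U: 1; S–P: 1; W–R: 1/2.
All other pairs contribute 0.
Summing the contributions gives betweenness(T) = 15/2.

15/2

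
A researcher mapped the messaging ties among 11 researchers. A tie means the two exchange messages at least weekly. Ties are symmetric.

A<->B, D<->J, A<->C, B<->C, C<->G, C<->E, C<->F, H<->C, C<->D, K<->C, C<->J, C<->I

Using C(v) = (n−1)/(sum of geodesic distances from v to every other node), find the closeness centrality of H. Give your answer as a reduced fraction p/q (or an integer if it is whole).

Distances from H: A:2, B:2, C:1, D:2, E:2, F:2, G:2, I:2, J:2, K:2. Sum = 19.
n = 11, so closeness = 10/19.

10/19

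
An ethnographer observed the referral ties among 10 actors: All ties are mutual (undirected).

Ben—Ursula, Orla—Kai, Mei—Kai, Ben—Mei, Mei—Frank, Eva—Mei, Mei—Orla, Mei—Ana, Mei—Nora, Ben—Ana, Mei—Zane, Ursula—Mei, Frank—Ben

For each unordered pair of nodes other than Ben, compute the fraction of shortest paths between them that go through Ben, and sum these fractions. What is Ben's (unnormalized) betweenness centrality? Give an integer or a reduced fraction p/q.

3/2

Pairs whose geodesics pass through Ben — Ana–Frank: 1/2; Ana–Ursula: 1/2; Frank–Ursula: 1/2.
All other pairs contribute 0.
Summing the contributions gives betweenness(Ben) = 3/2.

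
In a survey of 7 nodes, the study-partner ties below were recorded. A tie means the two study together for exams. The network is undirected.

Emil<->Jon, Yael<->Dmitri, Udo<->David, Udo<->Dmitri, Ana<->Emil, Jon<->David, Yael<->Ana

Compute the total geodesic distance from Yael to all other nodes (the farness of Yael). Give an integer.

12

Distances from Yael: Ana:1, David:3, Dmitri:1, Emil:2, Jon:3, Udo:2.
Sum = 1 + 3 + 1 + 2 + 3 + 2 = 12.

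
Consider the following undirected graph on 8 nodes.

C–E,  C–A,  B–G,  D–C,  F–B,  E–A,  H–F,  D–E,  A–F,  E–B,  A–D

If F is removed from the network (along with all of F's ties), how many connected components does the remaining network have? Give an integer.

Without F, the remaining ties split the others into: {A, B, C, D, E, G}; {H}.
That's 2 separate components.

2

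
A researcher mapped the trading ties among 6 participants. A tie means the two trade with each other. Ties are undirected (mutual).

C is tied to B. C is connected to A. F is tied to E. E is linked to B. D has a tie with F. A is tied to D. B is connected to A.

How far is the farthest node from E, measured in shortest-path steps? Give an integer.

2

Distances from E: A:2, B:1, C:2, D:2, F:1.
The largest is 2 (to A, C, and D), so the eccentricity of E is 2.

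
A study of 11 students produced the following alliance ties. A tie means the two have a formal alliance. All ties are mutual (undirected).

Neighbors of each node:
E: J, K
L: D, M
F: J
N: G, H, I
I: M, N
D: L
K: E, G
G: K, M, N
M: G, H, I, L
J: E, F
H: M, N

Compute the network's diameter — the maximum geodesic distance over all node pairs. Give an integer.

Eccentricity of each node (its greatest distance to any other): D:7, E:5, F:7, G:4, H:6, I:6, J:6, K:4, L:6, M:5, N:5.
The maximum eccentricity is 7, realized for instance by the pair F–D via F – J – E – K – G – M – L – D. So the diameter is 7.

7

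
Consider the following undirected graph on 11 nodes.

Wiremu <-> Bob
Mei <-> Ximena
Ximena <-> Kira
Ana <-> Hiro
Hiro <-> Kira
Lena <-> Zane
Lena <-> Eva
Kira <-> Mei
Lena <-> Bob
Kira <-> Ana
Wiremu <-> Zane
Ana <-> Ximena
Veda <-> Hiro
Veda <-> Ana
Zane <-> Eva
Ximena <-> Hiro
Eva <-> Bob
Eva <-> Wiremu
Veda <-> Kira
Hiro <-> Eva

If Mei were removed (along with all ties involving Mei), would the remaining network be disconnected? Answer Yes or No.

No

Even without Mei, every remaining node can still reach every other (the residual graph is connected), so Mei is not a cut vertex.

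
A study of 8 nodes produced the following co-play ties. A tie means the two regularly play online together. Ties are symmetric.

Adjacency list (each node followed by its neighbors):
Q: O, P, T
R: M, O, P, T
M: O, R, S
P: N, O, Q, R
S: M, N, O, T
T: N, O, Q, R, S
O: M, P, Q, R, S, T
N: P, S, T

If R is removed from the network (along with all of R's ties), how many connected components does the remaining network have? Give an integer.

1

R's neighbors (M, O, P, and T) remain reachable from one another through other ties, so the rest of the network stays in one piece.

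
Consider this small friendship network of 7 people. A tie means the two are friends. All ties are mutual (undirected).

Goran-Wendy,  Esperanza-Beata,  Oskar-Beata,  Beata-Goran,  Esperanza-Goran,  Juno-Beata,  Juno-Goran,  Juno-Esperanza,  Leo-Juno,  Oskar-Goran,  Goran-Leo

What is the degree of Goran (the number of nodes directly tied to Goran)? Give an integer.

Goran is directly tied to Beata, Esperanza, Juno, Leo, Oskar, and Wendy. That is 6 neighbors, so the degree of Goran is 6.

6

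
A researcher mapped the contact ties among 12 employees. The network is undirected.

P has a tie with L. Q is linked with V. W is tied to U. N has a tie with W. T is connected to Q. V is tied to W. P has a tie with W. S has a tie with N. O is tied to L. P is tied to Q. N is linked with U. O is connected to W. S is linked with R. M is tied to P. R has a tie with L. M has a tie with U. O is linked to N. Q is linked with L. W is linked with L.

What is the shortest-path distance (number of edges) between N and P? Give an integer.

2

One shortest route is N – W – P, which uses 2 edges, and N and P are not directly tied, so nothing shorter exists. So d(N,P) = 2.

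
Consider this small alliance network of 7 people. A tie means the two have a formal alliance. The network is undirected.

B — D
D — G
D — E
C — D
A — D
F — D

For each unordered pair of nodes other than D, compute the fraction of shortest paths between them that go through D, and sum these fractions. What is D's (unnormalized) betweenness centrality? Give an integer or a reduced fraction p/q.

15

Pairs whose geodesics pass through D — C–B: 1; C–A: 1; C–F: 1; C–E: 1; C–G: 1; B–A: 1; B–F: 1; B–E: 1; B–G: 1; A–F: 1; A–E: 1; A–G: 1; F–E: 1; F–G: 1 … (+1 more pairs).
All other pairs contribute 0.
Summing the contributions gives betweenness(D) = 15.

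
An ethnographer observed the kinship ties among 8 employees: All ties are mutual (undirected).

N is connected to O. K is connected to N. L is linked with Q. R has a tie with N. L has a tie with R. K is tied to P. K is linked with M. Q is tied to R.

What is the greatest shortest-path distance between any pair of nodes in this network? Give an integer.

Eccentricity of each node (its greatest distance to any other): K:3, L:4, M:4, N:2, O:3, P:4, Q:4, R:3.
The maximum eccentricity is 4, realized for instance by the pair L–P via L – R – N – K – P. So the diameter is 4.

4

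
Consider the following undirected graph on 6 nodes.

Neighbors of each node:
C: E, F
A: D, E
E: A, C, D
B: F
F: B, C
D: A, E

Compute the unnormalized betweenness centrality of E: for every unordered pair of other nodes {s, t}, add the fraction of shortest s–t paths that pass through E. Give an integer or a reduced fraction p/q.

6

Pairs whose geodesics pass through E — F–A: 1; F–D: 1; B–A: 1; B–D: 1; C–A: 1; C–D: 1.
All other pairs contribute 0.
Summing the contributions gives betweenness(E) = 6.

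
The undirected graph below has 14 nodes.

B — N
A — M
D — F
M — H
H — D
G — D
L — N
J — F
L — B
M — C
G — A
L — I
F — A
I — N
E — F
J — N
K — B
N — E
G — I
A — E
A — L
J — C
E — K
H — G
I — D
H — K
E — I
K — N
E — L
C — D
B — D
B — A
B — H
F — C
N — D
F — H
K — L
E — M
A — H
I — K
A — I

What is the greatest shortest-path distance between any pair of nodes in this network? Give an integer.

Eccentricity of each node (its greatest distance to any other): A:2, B:2, C:3, D:2, E:2, F:2, G:3, H:2, I:2, J:3, K:3, L:3, M:2, N:2.
The maximum eccentricity is 3, realized for instance by the pair K–C via K – E – M – C. So the diameter is 3.

3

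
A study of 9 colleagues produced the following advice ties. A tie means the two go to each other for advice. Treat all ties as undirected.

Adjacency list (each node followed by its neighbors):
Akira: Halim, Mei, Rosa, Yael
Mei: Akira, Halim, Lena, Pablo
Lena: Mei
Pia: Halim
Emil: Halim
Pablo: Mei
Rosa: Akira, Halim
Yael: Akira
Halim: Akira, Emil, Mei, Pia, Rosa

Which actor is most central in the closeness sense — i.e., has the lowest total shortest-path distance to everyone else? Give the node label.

Farness (sum of distances to all others) for each node — Akira:12, Emil:18, Halim:11, Lena:19, Mei:12, Pablo:19, Pia:18, Rosa:16, Yael:19.
The smallest farness is 11, for Halim, so Halim has the highest closeness.

Halim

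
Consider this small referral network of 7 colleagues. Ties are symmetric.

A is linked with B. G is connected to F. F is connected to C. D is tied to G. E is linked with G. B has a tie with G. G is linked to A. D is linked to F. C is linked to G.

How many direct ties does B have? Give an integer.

2

B is directly tied to A and G. That is 2 neighbors, so the degree of B is 2.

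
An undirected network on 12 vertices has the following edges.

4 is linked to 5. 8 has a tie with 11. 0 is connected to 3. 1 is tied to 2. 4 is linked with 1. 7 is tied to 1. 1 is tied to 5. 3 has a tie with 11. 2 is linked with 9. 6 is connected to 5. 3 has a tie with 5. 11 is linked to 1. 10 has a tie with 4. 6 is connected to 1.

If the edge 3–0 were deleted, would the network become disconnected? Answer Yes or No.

Yes

Without the 3–0 edge there is no alternate route between 3 and 0, so the network disconnects. It is a bridge.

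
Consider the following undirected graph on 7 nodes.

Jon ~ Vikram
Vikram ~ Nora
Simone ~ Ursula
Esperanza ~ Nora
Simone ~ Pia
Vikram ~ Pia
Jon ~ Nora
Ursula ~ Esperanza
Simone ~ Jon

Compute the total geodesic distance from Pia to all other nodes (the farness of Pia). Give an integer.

Distances from Pia: Esperanza:3, Jon:2, Nora:2, Simone:1, Ursula:2, Vikram:1.
Sum = 3 + 2 + 2 + 1 + 2 + 1 = 11.

11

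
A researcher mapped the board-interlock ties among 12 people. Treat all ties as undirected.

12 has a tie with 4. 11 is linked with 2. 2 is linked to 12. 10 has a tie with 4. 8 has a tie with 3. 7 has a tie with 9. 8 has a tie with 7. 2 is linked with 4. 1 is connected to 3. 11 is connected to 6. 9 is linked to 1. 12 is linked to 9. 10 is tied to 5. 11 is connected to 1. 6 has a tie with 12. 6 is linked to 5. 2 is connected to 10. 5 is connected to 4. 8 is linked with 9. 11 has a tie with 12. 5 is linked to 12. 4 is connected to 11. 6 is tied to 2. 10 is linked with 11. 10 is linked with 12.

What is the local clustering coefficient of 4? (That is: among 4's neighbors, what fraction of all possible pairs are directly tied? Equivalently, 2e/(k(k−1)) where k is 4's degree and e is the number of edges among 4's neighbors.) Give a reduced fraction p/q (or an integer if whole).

4/5

4's neighbors: 2, 5, 10, 11, and 12 (k = 5).
Possible neighbor pairs: C(5,2) = 10. Edges among them: 2–10, 2–11, 2–12, 5–10, 5–12, 10–11, 10–12, 11–12 → e = 8.
Clustering(4) = 8/10 = 4/5.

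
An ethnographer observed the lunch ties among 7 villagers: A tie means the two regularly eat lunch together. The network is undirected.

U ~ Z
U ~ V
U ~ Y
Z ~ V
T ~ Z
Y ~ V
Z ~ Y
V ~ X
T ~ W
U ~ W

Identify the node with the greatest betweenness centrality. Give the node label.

Unnormalized betweenness of each node: T:1/2, U:7/2, V:5, W:1/2, X:0, Y:0, Z:7/2.
V has the largest value, 5, making it the main broker — the node through which the most shortest paths run.

V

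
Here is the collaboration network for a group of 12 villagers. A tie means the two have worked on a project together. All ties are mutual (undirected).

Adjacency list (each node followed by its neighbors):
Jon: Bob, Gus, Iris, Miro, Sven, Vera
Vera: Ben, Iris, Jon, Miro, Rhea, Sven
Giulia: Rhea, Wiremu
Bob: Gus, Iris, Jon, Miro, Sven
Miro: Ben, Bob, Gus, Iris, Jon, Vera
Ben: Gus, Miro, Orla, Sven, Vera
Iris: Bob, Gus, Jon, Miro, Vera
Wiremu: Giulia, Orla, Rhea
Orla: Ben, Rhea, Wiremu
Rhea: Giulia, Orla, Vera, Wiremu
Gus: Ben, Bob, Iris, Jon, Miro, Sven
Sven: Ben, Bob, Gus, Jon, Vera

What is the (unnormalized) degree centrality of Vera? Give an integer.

6

Vera is directly tied to Ben, Iris, Jon, Miro, Rhea, and Sven. That is 6 neighbors, so the degree of Vera is 6.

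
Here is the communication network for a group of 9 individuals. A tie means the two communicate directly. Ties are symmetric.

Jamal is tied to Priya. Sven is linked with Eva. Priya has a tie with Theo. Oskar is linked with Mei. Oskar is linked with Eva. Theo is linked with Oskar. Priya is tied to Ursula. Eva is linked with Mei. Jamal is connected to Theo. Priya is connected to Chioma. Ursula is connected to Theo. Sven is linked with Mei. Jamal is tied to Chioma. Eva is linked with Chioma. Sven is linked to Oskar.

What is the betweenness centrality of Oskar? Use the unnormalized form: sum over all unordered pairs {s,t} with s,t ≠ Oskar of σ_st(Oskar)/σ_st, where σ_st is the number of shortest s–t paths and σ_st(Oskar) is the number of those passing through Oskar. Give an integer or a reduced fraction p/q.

15/2

Pairs whose geodesics pass through Oskar — Mei–Ursula: 1; Mei–Theo: 1; Mei–Priya: 1/2; Mei–Jamal: 1/2; Sven–Ursula: 1; Sven–Theo: 1; Sven–Priya: 1/2; Sven–Jamal: 1/2; Eva–Ursula: 1/2; Eva–Theo: 1.
All other pairs contribute 0.
Summing the contributions gives betweenness(Oskar) = 15/2.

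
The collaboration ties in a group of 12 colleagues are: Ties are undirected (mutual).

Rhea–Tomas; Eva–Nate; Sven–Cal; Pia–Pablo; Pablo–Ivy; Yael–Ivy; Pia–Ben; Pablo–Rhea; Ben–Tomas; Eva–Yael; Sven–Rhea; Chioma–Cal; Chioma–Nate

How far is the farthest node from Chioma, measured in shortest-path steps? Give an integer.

5

Distances from Chioma: Ben:5, Cal:1, Eva:2, Ivy:4, Nate:1, Pablo:4, Pia:5, Rhea:3, Sven:2, Tomas:4, Yael:3.
The largest is 5 (to Ben and Pia), so the eccentricity of Chioma is 5.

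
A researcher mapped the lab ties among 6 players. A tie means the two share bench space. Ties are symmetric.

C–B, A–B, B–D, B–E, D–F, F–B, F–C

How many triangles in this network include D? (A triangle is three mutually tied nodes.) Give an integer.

D's neighbors: B and F.
Neighbor pairs that are themselves tied: D–B–F. Each forms one triangle with D, for 1 in total.

1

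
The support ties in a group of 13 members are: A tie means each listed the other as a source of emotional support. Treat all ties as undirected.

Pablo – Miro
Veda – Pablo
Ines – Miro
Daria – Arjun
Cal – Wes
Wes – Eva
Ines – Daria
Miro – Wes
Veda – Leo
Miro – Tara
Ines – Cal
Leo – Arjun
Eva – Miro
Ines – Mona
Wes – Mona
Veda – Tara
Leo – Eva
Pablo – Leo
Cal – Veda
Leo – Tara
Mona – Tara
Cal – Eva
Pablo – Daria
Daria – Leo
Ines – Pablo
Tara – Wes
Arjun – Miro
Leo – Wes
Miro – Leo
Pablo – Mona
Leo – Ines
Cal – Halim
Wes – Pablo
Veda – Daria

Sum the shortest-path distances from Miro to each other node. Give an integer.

18

Distances from Miro: Arjun:1, Cal:2, Daria:2, Eva:1, Halim:3, Ines:1, Leo:1, Mona:2, Pablo:1, Tara:1, Veda:2, Wes:1.
Sum = 1 + 2 + 2 + 1 + 3 + 1 + 1 + 2 + 1 + 1 + 2 + 1 = 18.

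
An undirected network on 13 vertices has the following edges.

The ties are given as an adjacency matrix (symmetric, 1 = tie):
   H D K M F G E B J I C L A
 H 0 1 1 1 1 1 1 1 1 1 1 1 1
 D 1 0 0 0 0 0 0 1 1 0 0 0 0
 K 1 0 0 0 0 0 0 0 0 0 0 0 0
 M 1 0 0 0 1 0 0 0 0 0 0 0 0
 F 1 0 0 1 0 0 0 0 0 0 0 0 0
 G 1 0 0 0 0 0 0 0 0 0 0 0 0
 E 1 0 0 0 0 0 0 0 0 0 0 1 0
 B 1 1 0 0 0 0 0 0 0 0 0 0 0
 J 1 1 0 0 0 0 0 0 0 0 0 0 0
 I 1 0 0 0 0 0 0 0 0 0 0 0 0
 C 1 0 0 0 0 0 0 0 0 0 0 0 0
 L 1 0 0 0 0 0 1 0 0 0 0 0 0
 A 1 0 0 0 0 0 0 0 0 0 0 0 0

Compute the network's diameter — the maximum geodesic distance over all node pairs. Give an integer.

2

Eccentricity of each node (its greatest distance to any other): A:2, B:2, C:2, D:2, E:2, F:2, G:2, H:1, I:2, J:2, K:2, L:2, M:2.
The maximum eccentricity is 2, realized for instance by the pair D–K via D – H – K. So the diameter is 2.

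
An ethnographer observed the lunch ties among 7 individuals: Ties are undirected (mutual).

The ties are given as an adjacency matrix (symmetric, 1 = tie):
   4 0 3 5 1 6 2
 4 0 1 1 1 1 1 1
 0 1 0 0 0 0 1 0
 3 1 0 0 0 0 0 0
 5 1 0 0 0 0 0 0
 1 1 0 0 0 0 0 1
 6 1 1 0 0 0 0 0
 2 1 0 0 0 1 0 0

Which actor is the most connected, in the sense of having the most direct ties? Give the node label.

4

Degrees — 0:2, 1:2, 2:2, 3:1, 4:6, 5:1, 6:2.
The maximum is 6, attained only by 4.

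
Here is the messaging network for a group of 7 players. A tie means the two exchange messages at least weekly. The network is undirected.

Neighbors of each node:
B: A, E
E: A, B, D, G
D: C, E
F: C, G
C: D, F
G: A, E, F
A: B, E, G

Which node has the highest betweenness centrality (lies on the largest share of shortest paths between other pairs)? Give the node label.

Unnormalized betweenness of each node: A:1, B:0, C:1, D:5/2, E:11/2, F:3/2, G:7/2.
E has the largest value, 11/2, making it the main broker — the node through which the most shortest paths run.

E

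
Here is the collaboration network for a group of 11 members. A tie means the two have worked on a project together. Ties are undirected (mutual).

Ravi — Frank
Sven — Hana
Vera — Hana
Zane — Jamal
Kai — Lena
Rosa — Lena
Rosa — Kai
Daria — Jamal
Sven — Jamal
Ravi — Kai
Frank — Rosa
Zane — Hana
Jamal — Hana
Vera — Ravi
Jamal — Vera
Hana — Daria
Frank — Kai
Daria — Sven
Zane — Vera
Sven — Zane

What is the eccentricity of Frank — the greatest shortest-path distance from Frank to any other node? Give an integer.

Distances from Frank: Daria:4, Hana:3, Jamal:3, Kai:1, Lena:2, Ravi:1, Rosa:1, Sven:4, Vera:2, Zane:3.
The largest is 4 (to Daria and Sven), so the eccentricity of Frank is 4.

4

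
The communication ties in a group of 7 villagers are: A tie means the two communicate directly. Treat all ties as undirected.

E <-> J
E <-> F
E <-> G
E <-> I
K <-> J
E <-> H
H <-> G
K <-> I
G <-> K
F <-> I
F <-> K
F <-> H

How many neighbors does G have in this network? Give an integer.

3

G is directly tied to E, H, and K. That is 3 neighbors, so the degree of G is 3.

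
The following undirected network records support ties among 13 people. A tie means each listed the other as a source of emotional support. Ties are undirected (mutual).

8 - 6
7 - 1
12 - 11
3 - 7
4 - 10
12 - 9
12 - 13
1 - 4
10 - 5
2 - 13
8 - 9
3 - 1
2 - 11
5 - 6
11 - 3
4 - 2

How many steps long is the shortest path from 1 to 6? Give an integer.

4

One shortest route is 1 – 4 – 10 – 5 – 6, which uses 4 edges, and at distance 3 from 1 we only reach {5, 12, 13}, which does not include 6. So d(1,6) = 4.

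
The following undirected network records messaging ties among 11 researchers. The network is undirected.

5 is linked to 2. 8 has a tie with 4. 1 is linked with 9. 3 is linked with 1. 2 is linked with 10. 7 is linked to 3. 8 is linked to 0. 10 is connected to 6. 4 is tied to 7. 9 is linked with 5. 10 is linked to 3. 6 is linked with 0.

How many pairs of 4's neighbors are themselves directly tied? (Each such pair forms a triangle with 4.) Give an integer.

4's neighbors are 7 and 8, but none of them are tied to each other, so no triangle contains 4.

0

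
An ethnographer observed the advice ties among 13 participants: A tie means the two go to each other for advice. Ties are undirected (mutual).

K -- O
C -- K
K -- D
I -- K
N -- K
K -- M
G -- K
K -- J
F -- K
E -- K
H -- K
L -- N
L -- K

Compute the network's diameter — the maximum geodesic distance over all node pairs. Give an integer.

Eccentricity of each node (its greatest distance to any other): C:2, D:2, E:2, F:2, G:2, H:2, I:2, J:2, K:1, L:2, M:2, N:2, O:2.
The maximum eccentricity is 2, realized for instance by the pair I–H via I – K – H. So the diameter is 2.

2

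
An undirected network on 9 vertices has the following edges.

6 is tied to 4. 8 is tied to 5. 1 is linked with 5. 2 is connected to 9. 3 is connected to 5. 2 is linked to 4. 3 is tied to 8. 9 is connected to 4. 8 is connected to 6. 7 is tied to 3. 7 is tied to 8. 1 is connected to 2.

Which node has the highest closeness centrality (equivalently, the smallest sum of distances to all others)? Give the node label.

8

Farness (sum of distances to all others) for each node — 1:16, 2:17, 3:17, 4:16, 5:15, 6:15, 7:20, 8:14, 9:20.
The smallest farness is 14, for 8, so 8 has the highest closeness.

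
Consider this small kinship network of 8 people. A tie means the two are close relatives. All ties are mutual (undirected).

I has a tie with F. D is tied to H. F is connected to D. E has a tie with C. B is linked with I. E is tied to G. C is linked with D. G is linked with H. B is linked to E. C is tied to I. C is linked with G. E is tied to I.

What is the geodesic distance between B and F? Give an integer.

One shortest route is B – I – F, which uses 2 edges, and B and F are not directly tied, so nothing shorter exists. So d(B,F) = 2.

2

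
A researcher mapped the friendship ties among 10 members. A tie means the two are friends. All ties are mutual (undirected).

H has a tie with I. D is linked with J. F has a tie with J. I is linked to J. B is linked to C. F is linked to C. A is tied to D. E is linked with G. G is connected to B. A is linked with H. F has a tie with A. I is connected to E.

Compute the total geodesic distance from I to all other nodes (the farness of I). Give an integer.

17

Distances from I: A:2, B:3, C:3, D:2, E:1, F:2, G:2, H:1, J:1.
Sum = 2 + 3 + 3 + 2 + 1 + 2 + 2 + 1 + 1 = 17.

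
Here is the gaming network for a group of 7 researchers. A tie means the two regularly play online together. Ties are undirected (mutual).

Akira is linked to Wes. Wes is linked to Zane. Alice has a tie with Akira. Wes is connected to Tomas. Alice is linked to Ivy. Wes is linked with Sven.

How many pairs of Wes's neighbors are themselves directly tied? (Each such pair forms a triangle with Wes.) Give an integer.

Wes's neighbors are Akira, Sven, Tomas, and Zane, but none of them are tied to each other, so no triangle contains Wes.

0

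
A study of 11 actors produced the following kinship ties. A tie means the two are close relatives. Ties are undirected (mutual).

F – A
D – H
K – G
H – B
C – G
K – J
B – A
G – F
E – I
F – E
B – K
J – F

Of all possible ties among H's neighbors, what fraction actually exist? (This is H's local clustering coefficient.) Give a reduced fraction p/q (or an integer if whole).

0

H's neighbors: B and D (k = 2).
Possible neighbor pairs: C(2,2) = 1. Edges among them: none → e = 0.
Clustering(H) = 0/1.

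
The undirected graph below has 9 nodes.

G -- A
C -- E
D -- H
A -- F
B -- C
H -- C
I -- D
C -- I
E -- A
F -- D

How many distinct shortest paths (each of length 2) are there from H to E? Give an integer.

1

The shortest distance is 2, and the only length-2 path is H–C–E. So there is exactly 1 shortest path.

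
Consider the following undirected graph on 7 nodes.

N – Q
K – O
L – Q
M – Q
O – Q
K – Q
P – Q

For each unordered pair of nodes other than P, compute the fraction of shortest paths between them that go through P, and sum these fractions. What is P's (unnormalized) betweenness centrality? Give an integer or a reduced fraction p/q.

0

No shortest path between any pair of other nodes passes through P.
Summing the contributions gives betweenness(P) = 0.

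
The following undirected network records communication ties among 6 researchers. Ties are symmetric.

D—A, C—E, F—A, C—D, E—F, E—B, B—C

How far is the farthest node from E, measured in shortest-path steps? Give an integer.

2

Distances from E: A:2, B:1, C:1, D:2, F:1.
The largest is 2 (to A and D), so the eccentricity of E is 2.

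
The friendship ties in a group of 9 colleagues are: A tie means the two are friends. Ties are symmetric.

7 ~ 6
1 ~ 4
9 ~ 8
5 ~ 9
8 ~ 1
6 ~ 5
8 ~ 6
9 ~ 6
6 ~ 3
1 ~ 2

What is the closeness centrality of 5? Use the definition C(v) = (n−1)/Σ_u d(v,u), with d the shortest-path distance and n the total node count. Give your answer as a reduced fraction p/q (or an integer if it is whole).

8/19

Distances from 5: 1:3, 2:4, 3:2, 4:4, 6:1, 7:2, 8:2, 9:1. Sum = 19.
n = 9, so closeness = 8/19.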